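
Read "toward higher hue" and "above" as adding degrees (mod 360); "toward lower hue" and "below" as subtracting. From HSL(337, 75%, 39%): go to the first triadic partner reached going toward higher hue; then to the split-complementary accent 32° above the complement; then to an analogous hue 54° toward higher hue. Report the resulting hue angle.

337 + 120 = 457 → 457 − 360 = 97°   (triadic ↑)
97 + 212 = 309°   (split-comp 32° ↑)
309 + 54 = 363 → 363 − 360 = 3°   (analog 54° ↑)

3°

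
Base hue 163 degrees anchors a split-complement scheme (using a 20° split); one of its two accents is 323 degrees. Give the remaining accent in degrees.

Split-complementary hues sit 20° either side of the complement.
Complement of the base 163°: 163 + 180 = 343°
The given accent 323° is 20° one side of 343°; the other accent sits 20° the other side: 343 + 20 = 363 → 363 − 360 = 3°

3°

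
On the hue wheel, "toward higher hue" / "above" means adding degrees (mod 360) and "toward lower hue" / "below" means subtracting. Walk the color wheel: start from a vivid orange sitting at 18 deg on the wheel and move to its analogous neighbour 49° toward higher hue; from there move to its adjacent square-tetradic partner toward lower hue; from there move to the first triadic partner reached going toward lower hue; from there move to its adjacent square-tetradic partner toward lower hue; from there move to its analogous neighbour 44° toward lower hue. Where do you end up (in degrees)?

83°

analog 49° ↑ +49°: 18 + 49 = 67°
square ↓ −90°: 67 − 90 = -23 → -23 + 360 = 337°
triadic ↓ −120°: 337 − 120 = 217°
square ↓ −90°: 217 − 90 = 127°
analog 44° ↓ −44°: 127 − 44 = 83°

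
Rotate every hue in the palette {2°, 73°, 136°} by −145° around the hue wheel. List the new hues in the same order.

217°, 288°, 351°

2 − 145 = -143 → -143 + 360 = 217°
73 − 145 = -72 → -72 + 360 = 288°
136 − 145 = -9 → -9 + 360 = 351°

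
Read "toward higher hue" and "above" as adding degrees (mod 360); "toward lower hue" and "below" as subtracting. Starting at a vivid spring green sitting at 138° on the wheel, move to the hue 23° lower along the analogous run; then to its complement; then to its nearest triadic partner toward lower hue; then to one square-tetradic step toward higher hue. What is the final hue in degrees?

138 − 23 = 115°   (analog 23° ↓)
115 + 180 = 295°   (complement)
295 − 120 = 175°   (triadic ↓)
175 + 90 = 265°   (square ↑)

265°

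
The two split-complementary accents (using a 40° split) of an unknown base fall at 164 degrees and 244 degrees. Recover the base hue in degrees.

The accents sit 40° either side of the complement, so the complement is their short-arc midpoint on the wheel.
Short-arc midpoint of 164° and 244°: 204°.
Base is 180° from the complement: 204 − 180 = 24°

24°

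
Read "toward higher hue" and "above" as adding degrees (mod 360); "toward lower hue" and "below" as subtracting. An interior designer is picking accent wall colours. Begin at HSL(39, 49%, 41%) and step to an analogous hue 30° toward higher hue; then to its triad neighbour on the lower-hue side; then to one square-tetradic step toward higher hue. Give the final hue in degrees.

+30° (analog 30° ↑): 39 + 30 = 69°
−120° (triadic ↓): 69 − 120 = -51 → -51 + 360 = 309°
+90° (square ↑): 309 + 90 = 399 → 399 − 360 = 39°

39°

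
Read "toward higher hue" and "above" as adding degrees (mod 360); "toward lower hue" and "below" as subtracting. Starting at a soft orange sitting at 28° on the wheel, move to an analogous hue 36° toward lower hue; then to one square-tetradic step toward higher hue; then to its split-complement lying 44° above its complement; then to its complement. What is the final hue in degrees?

126°

−36° (analog 36° ↓): 28 − 36 = -8 → -8 + 360 = 352°
+90° (square ↑): 352 + 90 = 442 → 442 − 360 = 82°
+224° (split-comp 44° ↑): 82 + 224 = 306°
+180° (complement): 306 + 180 = 486 → 486 − 360 = 126°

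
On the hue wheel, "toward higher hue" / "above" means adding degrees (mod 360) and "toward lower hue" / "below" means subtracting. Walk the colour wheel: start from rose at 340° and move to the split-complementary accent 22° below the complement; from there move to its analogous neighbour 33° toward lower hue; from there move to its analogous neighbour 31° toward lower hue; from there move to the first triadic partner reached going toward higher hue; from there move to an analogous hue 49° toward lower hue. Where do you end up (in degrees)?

+158° (split-comp 22° ↓): 340 + 158 = 498 → 498 − 360 = 138°
−33° (analog 33° ↓): 138 − 33 = 105°
−31° (analog 31° ↓): 105 − 31 = 74°
+120° (triadic ↑): 74 + 120 = 194°
−49° (analog 49° ↓): 194 − 49 = 145°

145°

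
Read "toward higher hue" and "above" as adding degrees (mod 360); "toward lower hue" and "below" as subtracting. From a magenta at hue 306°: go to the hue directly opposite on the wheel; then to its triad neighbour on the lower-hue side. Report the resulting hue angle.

complement +180°: 306 + 180 = 486 → 486 − 360 = 126°
triadic ↓ −120°: 126 − 120 = 6°

6°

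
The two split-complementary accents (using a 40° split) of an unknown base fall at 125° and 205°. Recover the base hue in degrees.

The accents sit 40° either side of the complement, so the complement is their short-arc midpoint on the wheel.
Short-arc midpoint of 125° and 205°: 165°.
Base is 180° from the complement: 165 − 180 = -15 → -15 + 360 = 345°

345°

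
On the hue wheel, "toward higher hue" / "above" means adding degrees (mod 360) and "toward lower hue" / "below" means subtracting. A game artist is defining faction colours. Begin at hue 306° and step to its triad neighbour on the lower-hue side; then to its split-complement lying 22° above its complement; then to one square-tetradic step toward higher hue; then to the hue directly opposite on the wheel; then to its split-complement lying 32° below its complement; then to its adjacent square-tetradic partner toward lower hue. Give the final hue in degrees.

triadic ↓ −120°: 306 − 120 = 186°
split-comp 22° ↑ +202°: 186 + 202 = 388 → 388 − 360 = 28°
square ↑ +90°: 28 + 90 = 118°
complement +180°: 118 + 180 = 298°
split-comp 32° ↓ +148°: 298 + 148 = 446 → 446 − 360 = 86°
square ↓ −90°: 86 − 90 = -4 → -4 + 360 = 356°

356°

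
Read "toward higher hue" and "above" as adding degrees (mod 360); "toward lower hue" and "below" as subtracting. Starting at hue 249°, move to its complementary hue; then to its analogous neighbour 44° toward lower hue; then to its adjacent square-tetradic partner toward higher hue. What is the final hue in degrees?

115°

complement +180°: 249 + 180 = 429 → 429 − 360 = 69°
analog 44° ↓ −44°: 69 − 44 = 25°
square ↑ +90°: 25 + 90 = 115°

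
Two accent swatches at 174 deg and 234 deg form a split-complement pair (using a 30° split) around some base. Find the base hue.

24°

The accents sit 30° either side of the complement, so the complement is their short-arc midpoint on the wheel.
Short-arc midpoint of 174° and 234°: 204°.
Base is 180° from the complement: 204 − 180 = 24°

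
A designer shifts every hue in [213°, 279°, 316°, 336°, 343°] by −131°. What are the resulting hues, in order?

82°, 148°, 185°, 205°, 212°

213 − 131 = 82°
279 − 131 = 148°
316 − 131 = 185°
336 − 131 = 205°
343 − 131 = 212°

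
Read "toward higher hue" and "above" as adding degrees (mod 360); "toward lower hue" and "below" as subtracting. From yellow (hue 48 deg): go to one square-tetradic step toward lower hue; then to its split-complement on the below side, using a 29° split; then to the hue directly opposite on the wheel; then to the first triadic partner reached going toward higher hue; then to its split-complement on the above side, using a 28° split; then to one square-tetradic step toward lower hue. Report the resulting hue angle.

−90° (square ↓): 48 − 90 = -42 → -42 + 360 = 318°
+151° (split-comp 29° ↓): 318 + 151 = 469 → 469 − 360 = 109°
+180° (complement): 109 + 180 = 289°
+120° (triadic ↑): 289 + 120 = 409 → 409 − 360 = 49°
+208° (split-comp 28° ↑): 49 + 208 = 257°
−90° (square ↓): 257 − 90 = 167°

167°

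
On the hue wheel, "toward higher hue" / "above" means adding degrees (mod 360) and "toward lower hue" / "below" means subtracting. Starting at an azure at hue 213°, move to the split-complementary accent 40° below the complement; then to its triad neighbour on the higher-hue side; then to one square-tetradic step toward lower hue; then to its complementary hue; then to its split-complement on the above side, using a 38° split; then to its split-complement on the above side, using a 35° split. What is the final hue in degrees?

213 + 140 = 353°   (split-comp 40° ↓)
353 + 120 = 473 → 473 − 360 = 113°   (triadic ↑)
113 − 90 = 23°   (square ↓)
23 + 180 = 203°   (complement)
203 + 218 = 421 → 421 − 360 = 61°   (split-comp 38° ↑)
61 + 215 = 276°   (split-comp 35° ↑)

276°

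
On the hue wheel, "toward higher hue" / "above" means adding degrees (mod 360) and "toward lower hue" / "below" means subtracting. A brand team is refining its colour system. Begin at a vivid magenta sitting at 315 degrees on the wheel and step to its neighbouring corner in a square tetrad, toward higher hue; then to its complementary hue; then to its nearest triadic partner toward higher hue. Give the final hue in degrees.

345°

+90° (square ↑): 315 + 90 = 405 → 405 − 360 = 45°
+180° (complement): 45 + 180 = 225°
+120° (triadic ↑): 225 + 120 = 345°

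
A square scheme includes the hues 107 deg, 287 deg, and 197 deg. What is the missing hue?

A square tetradic scheme places four hues every 90°.
The full set through 107° is {17°, 107°, 197°, 287°}.
Given {107°, 197°, 287°}, the missing hue is 17°.

17°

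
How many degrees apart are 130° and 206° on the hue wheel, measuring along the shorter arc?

|130 − 206| = 76.
76 ≤ 180, so the shorter arc is 76°.

76°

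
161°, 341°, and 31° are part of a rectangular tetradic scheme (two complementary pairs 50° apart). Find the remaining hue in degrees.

211°

A rectangular tetradic uses two complementary pairs 50° apart: offsets 0°, 50°, 180°, 230°.
Among {31°, 161°, 341°}, 341° and 161° are a 180° pair.
The remaining hue 31° needs its own complement: 31 + 180 = 211°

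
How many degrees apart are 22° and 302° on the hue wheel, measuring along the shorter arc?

|22 − 302| = 280.
The shorter arc is 360 − 280 = 80°.

80°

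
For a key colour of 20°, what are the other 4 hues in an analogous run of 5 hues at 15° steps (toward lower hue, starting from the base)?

Analogous hues sit every 15° along the wheel.
20 − 15 = 5°
20 − 30 = -10 → -10 + 360 = 350°
20 − 45 = -25 → -25 + 360 = 335°
20 − 60 = -40 → -40 + 360 = 320°

5°, 350°, 335°, 320°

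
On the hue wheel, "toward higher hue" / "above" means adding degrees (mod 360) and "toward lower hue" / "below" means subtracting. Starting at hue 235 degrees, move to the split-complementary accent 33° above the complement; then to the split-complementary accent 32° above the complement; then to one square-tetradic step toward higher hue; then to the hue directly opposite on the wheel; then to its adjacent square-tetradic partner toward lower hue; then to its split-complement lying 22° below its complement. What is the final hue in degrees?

278°

split-comp 33° ↑ +213°: 235 + 213 = 448 → 448 − 360 = 88°
split-comp 32° ↑ +212°: 88 + 212 = 300°
square ↑ +90°: 300 + 90 = 390 → 390 − 360 = 30°
complement +180°: 30 + 180 = 210°
square ↓ −90°: 210 − 90 = 120°
split-comp 22° ↓ +158°: 120 + 158 = 278°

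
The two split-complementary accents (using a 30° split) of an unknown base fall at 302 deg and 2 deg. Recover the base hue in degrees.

The accents sit 30° either side of the complement, so the complement is their short-arc midpoint on the wheel.
Short-arc midpoint of 302° and 2°: 332°.
Base is 180° from the complement: 332 − 180 = 152°

152°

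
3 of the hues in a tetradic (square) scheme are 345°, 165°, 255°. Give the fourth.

75°

A square tetradic scheme places four hues every 90°.
The full set through 165° is {75°, 165°, 255°, 345°}.
Given {165°, 255°, 345°}, the missing hue is 75°.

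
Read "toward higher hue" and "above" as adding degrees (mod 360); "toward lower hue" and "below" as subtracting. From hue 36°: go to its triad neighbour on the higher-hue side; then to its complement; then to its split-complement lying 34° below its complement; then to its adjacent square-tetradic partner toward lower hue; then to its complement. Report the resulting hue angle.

212°

36 + 120 = 156°   (triadic ↑)
156 + 180 = 336°   (complement)
336 + 146 = 482 → 482 − 360 = 122°   (split-comp 34° ↓)
122 − 90 = 32°   (square ↓)
32 + 180 = 212°   (complement)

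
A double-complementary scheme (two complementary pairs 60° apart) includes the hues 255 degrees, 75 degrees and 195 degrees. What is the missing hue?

A rectangular tetradic uses two complementary pairs 60° apart: offsets 0°, 60°, 180°, 240°.
Among {75°, 195°, 255°}, 75° and 255° are a 180° pair.
The remaining hue 195° needs its own complement: 195 + 180 = 375 → 375 − 360 = 15°

15°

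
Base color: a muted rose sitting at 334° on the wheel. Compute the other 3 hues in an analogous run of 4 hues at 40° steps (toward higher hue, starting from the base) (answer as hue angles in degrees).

14°, 54° and 94°

Analogous hues sit every 40° along the wheel.
334 + 40 = 374 → 374 − 360 = 14°
334 + 80 = 414 → 414 − 360 = 54°
334 + 120 = 454 → 454 − 360 = 94°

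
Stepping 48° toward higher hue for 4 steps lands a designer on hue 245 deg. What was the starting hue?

4 steps of 48° (toward higher hue) give a net shift of +192°.
Start = end − shift: 245 − 192 = 53°

53°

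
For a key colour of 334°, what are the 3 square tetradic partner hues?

64°, 154° and 244°

A square tetradic scheme places four hues every 90°.
334 + 90 = 424 → 424 − 360 = 64°
334 + 180 = 514 → 514 − 360 = 154°
334 + 270 = 604 → 604 − 360 = 244°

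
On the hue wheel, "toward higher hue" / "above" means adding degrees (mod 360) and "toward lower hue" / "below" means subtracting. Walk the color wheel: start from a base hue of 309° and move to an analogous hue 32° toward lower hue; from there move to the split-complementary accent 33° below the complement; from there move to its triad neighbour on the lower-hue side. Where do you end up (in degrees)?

analog 32° ↓ −32°: 309 − 32 = 277°
split-comp 33° ↓ +147°: 277 + 147 = 424 → 424 − 360 = 64°
triadic ↓ −120°: 64 − 120 = -56 → -56 + 360 = 304°

304°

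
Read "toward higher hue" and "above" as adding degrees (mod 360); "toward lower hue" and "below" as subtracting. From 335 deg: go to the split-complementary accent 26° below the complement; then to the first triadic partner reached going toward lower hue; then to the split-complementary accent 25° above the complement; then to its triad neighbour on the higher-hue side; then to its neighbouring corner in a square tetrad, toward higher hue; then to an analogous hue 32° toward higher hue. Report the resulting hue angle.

split-comp 26° ↓ +154°: 335 + 154 = 489 → 489 − 360 = 129°
triadic ↓ −120°: 129 − 120 = 9°
split-comp 25° ↑ +205°: 9 + 205 = 214°
triadic ↑ +120°: 214 + 120 = 334°
square ↑ +90°: 334 + 90 = 424 → 424 − 360 = 64°
analog 32° ↑ +32°: 64 + 32 = 96°

96°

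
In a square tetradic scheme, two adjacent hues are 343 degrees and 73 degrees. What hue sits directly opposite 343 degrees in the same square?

163°

A square tetradic scheme places four hues 90° apart; opposite corners are 180° apart.
343 + 180 = 523 → 523 − 360 = 163°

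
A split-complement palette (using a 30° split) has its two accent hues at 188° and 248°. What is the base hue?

38°

The accents sit 30° either side of the complement, so the complement is their short-arc midpoint on the wheel.
Short-arc midpoint of 188° and 248°: 218°.
Base is 180° from the complement: 218 − 180 = 38°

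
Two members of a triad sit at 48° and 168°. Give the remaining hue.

A triad spaces three hues 120° apart.
The full set is {48°, 168°, 288°}.

288°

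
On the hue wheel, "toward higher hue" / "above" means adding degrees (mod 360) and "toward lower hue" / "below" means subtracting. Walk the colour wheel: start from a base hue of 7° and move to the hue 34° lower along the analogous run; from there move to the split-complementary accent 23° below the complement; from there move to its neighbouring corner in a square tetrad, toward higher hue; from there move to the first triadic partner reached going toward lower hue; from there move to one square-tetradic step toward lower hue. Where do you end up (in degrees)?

10°

analog 34° ↓ −34°: 7 − 34 = -27 → -27 + 360 = 333°
split-comp 23° ↓ +157°: 333 + 157 = 490 → 490 − 360 = 130°
square ↑ +90°: 130 + 90 = 220°
triadic ↓ −120°: 220 − 120 = 100°
square ↓ −90°: 100 − 90 = 10°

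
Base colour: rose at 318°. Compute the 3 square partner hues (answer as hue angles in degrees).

48°, 138° and 228°

A square tetradic scheme places four hues every 90°.
318 + 90 = 408 → 408 − 360 = 48°
318 + 180 = 498 → 498 − 360 = 138°
318 + 270 = 588 → 588 − 360 = 228°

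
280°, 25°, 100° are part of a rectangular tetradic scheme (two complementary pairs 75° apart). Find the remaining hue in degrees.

205°

A rectangular tetradic uses two complementary pairs 75° apart: offsets 0°, 75°, 180°, 255°.
Among {25°, 100°, 280°}, 280° and 100° are a 180° pair.
The remaining hue 25° needs its own complement: 25 + 180 = 205°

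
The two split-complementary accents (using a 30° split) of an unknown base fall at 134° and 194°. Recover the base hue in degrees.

344°

The accents sit 30° either side of the complement, so the complement is their short-arc midpoint on the wheel.
Short-arc midpoint of 134° and 194°: 164°.
Base is 180° from the complement: 164 − 180 = -16 → -16 + 360 = 344°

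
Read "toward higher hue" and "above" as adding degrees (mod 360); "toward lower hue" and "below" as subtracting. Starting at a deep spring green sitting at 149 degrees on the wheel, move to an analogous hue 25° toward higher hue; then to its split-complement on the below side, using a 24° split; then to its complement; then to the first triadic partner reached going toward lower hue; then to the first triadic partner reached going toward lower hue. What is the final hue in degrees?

analog 25° ↑ +25°: 149 + 25 = 174°
split-comp 24° ↓ +156°: 174 + 156 = 330°
complement +180°: 330 + 180 = 510 → 510 − 360 = 150°
triadic ↓ −120°: 150 − 120 = 30°
triadic ↓ −120°: 30 − 120 = -90 → -90 + 360 = 270°

270°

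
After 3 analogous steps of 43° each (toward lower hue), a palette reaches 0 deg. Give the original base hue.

129°

3 steps of 43° (toward lower hue) give a net shift of −129°.
Start = end − shift: 0 + 129 = 129°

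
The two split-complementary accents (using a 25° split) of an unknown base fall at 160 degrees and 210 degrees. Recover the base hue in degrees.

The accents sit 25° either side of the complement, so the complement is their short-arc midpoint on the wheel.
Short-arc midpoint of 160° and 210°: 185°.
Base is 180° from the complement: 185 − 180 = 5°

5°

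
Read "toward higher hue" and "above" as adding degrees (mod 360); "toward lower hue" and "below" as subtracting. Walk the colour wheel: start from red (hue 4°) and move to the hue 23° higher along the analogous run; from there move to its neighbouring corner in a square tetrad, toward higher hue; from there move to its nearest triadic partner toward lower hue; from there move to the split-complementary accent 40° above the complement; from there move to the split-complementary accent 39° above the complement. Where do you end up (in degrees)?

76°

+23° (analog 23° ↑): 4 + 23 = 27°
+90° (square ↑): 27 + 90 = 117°
−120° (triadic ↓): 117 − 120 = -3 → -3 + 360 = 357°
+220° (split-comp 40° ↑): 357 + 220 = 577 → 577 − 360 = 217°
+219° (split-comp 39° ↑): 217 + 219 = 436 → 436 − 360 = 76°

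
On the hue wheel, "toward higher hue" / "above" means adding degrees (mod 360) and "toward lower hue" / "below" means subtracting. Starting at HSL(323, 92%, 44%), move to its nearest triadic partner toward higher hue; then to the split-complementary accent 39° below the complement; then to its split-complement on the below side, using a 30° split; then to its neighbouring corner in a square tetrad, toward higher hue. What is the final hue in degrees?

104°

triadic ↑ +120°: 323 + 120 = 443 → 443 − 360 = 83°
split-comp 39° ↓ +141°: 83 + 141 = 224°
split-comp 30° ↓ +150°: 224 + 150 = 374 → 374 − 360 = 14°
square ↑ +90°: 14 + 90 = 104°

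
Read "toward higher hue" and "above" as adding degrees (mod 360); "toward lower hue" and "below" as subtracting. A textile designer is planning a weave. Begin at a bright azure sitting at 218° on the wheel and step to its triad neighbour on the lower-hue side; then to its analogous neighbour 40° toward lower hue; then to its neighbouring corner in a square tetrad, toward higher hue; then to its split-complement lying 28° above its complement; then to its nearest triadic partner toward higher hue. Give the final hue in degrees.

triadic ↓ −120°: 218 − 120 = 98°
analog 40° ↓ −40°: 98 − 40 = 58°
square ↑ +90°: 58 + 90 = 148°
split-comp 28° ↑ +208°: 148 + 208 = 356°
triadic ↑ +120°: 356 + 120 = 476 → 476 − 360 = 116°

116°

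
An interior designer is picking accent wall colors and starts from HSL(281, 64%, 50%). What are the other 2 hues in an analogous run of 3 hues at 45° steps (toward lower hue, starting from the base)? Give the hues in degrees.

236° and 191°

281 − 45 = 236°
281 − 90 = 191°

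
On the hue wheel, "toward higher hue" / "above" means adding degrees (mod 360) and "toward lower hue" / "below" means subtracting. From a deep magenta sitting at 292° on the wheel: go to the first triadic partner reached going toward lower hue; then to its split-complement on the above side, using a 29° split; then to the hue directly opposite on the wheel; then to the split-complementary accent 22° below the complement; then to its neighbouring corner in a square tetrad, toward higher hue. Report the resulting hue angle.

292 − 120 = 172°   (triadic ↓)
172 + 209 = 381 → 381 − 360 = 21°   (split-comp 29° ↑)
21 + 180 = 201°   (complement)
201 + 158 = 359°   (split-comp 22° ↓)
359 + 90 = 449 → 449 − 360 = 89°   (square ↑)

89°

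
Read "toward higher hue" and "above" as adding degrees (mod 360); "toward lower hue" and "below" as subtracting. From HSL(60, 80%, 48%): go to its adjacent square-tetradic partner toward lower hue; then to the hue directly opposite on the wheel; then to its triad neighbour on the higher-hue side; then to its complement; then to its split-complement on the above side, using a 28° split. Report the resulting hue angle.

298°

60 − 90 = -30 → -30 + 360 = 330°   (square ↓)
330 + 180 = 510 → 510 − 360 = 150°   (complement)
150 + 120 = 270°   (triadic ↑)
270 + 180 = 450 → 450 − 360 = 90°   (complement)
90 + 208 = 298°   (split-comp 28° ↑)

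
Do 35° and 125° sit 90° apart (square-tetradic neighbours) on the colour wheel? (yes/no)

yes

Angular distance: |35 − 125| = 90 = 90°.
90° apart (square-tetradic neighbours) requires 90°.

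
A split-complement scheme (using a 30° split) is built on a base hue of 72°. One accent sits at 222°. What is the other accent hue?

Split-complementary hues sit 30° either side of the complement.
Complement of the base 72°: 72 + 180 = 252°
The given accent 222° is 30° one side of 252°; the other accent sits 30° the other side: 252 + 30 = 282°

282°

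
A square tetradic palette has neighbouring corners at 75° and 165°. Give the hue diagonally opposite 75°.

A square tetradic scheme places four hues 90° apart; opposite corners are 180° apart.
75 + 180 = 255°

255°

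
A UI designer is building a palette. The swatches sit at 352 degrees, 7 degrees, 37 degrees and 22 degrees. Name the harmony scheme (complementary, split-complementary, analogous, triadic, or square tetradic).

analogous

Sort the hues: 7°, 22°, 37°, 352°.
Successive gaps around the wheel: 15°, 15°, 315°, 15°.
A run of hues at equal small steps (15°) with one large closing gap is an analogous group.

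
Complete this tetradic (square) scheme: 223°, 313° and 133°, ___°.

A square tetradic scheme places four hues every 90°.
The full set through 133° is {43°, 133°, 223°, 313°}.
Given {133°, 223°, 313°}, the missing hue is 43°.

43°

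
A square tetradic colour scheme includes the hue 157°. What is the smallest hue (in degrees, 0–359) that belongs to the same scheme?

67°

A square tetradic scheme places four hues every 90°.
The full set through 157° is {67°, 157°, 247°, 337°}.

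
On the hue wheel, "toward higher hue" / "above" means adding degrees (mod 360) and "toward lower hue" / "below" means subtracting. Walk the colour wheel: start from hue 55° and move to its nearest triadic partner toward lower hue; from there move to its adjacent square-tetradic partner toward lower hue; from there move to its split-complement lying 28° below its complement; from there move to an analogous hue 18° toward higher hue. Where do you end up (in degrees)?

−120° (triadic ↓): 55 − 120 = -65 → -65 + 360 = 295°
−90° (square ↓): 295 − 90 = 205°
+152° (split-comp 28° ↓): 205 + 152 = 357°
+18° (analog 18° ↑): 357 + 18 = 375 → 375 − 360 = 15°

15°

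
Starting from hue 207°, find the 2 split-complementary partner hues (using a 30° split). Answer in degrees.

357° and 57°

Complement of 207°: 207 + 180 = 387 → 387 − 360 = 27°
27 − 30 = -3 → -3 + 360 = 357°
27 + 30 = 57°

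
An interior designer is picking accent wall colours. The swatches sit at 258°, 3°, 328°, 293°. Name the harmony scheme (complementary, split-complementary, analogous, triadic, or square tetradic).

Sort the hues: 3°, 258°, 293°, 328°.
Successive gaps around the wheel: 255°, 35°, 35°, 35°.
A run of hues at equal small steps (35°) with one large closing gap is an analogous group.

analogous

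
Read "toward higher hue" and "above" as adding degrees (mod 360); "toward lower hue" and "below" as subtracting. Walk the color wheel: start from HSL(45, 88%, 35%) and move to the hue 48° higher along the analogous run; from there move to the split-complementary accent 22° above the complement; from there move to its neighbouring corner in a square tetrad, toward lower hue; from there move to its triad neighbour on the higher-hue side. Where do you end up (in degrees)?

325°

+48° (analog 48° ↑): 45 + 48 = 93°
+202° (split-comp 22° ↑): 93 + 202 = 295°
−90° (square ↓): 295 − 90 = 205°
+120° (triadic ↑): 205 + 120 = 325°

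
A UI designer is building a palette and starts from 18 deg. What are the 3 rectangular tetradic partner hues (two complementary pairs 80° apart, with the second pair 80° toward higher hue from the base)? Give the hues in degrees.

98°, 198° and 278°

A rectangular tetradic uses two complementary pairs 80° apart: offsets 0°, 80°, 180°, 260°.
18 + 80 = 98°
18 + 180 = 198°
18 + 260 = 278°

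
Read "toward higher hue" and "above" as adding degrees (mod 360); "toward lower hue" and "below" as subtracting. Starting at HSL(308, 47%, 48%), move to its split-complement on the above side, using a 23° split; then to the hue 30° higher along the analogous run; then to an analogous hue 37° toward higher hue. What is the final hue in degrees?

split-comp 23° ↑ +203°: 308 + 203 = 511 → 511 − 360 = 151°
analog 30° ↑ +30°: 151 + 30 = 181°
analog 37° ↑ +37°: 181 + 37 = 218°

218°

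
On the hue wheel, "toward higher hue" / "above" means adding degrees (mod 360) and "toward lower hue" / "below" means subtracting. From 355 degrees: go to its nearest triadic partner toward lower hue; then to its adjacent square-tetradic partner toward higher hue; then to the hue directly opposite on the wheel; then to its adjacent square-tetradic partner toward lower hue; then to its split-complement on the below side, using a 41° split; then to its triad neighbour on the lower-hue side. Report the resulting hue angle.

74°

triadic ↓ −120°: 355 − 120 = 235°
square ↑ +90°: 235 + 90 = 325°
complement +180°: 325 + 180 = 505 → 505 − 360 = 145°
square ↓ −90°: 145 − 90 = 55°
split-comp 41° ↓ +139°: 55 + 139 = 194°
triadic ↓ −120°: 194 − 120 = 74°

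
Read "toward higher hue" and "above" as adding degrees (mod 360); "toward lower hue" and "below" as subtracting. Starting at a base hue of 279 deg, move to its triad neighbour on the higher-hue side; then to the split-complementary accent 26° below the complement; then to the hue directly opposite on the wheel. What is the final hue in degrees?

13°

+120° (triadic ↑): 279 + 120 = 399 → 399 − 360 = 39°
+154° (split-comp 26° ↓): 39 + 154 = 193°
+180° (complement): 193 + 180 = 373 → 373 − 360 = 13°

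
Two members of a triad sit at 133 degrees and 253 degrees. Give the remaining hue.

A triad spaces three hues 120° apart.
The full set is {13°, 133°, 253°}.

13°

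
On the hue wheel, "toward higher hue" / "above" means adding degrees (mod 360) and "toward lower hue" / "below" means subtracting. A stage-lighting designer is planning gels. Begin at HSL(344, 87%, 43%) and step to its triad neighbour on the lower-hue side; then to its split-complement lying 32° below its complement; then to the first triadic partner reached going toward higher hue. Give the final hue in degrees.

132°

344 − 120 = 224°   (triadic ↓)
224 + 148 = 372 → 372 − 360 = 12°   (split-comp 32° ↓)
12 + 120 = 132°   (triadic ↑)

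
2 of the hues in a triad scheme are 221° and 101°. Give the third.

A triad places three hues 120° apart.
The full set through 101° is {101°, 221°, 341°}.
Given {101°, 221°}, the missing hue is 341°.

341°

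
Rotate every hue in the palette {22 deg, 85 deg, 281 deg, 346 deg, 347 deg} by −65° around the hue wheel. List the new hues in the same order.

317°, 20°, 216°, 281°, 282°

22 − 65 = -43 → -43 + 360 = 317°
85 − 65 = 20°
281 − 65 = 216°
346 − 65 = 281°
347 − 65 = 282°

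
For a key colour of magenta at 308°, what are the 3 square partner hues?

38°, 128° and 218°

A square tetradic scheme places four hues every 90°.
308 + 90 = 398 → 398 − 360 = 38°
308 + 180 = 488 → 488 − 360 = 128°
308 + 270 = 578 → 578 − 360 = 218°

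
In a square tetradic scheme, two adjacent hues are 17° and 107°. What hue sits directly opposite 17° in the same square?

197°

A square tetradic scheme places four hues 90° apart; opposite corners are 180° apart.
17 + 180 = 197°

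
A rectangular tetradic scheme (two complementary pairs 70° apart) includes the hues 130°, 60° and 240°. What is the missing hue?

310°

A rectangular tetradic uses two complementary pairs 70° apart: offsets 0°, 70°, 180°, 250°.
Among {60°, 130°, 240°}, 240° and 60° are a 180° pair.
The remaining hue 130° needs its own complement: 130 + 180 = 310°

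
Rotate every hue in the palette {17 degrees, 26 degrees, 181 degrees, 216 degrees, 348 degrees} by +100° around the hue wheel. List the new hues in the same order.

117°, 126°, 281°, 316°, 88°

17 + 100 = 117°
26 + 100 = 126°
181 + 100 = 281°
216 + 100 = 316°
348 + 100 = 448 → 448 − 360 = 88°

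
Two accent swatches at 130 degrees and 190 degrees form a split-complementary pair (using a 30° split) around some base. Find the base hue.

340°

The accents sit 30° either side of the complement, so the complement is their short-arc midpoint on the wheel.
Short-arc midpoint of 130° and 190°: 160°.
Base is 180° from the complement: 160 − 180 = -20 → -20 + 360 = 340°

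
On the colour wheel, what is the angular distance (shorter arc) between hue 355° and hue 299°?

|355 − 299| = 56.
56 ≤ 180, so the shorter arc is 56°.

56°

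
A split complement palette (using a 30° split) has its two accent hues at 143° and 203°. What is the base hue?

353°

The accents sit 30° either side of the complement, so the complement is their short-arc midpoint on the wheel.
Short-arc midpoint of 143° and 203°: 173°.
Base is 180° from the complement: 173 − 180 = -7 → -7 + 360 = 353°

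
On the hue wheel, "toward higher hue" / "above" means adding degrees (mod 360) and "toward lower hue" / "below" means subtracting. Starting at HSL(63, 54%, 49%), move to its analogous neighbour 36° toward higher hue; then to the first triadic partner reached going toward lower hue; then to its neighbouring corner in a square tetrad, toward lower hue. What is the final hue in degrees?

63 + 36 = 99°   (analog 36° ↑)
99 − 120 = -21 → -21 + 360 = 339°   (triadic ↓)
339 − 90 = 249°   (square ↓)

249°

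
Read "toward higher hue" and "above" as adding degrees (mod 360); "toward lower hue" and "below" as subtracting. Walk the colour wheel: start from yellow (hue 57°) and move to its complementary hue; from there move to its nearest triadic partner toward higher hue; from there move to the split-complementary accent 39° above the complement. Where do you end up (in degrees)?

216°

57 + 180 = 237°   (complement)
237 + 120 = 357°   (triadic ↑)
357 + 219 = 576 → 576 − 360 = 216°   (split-comp 39° ↑)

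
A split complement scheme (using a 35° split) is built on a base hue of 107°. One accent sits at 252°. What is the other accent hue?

Split-complementary hues sit 35° either side of the complement.
Complement of the base 107°: 107 + 180 = 287°
The given accent 252° is 35° one side of 287°; the other accent sits 35° the other side: 287 + 35 = 322°

322°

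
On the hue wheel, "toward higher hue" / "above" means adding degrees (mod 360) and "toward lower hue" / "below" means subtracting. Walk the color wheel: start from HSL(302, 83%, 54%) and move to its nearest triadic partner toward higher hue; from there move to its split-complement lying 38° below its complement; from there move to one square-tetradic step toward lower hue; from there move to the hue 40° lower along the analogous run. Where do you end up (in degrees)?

+120° (triadic ↑): 302 + 120 = 422 → 422 − 360 = 62°
+142° (split-comp 38° ↓): 62 + 142 = 204°
−90° (square ↓): 204 − 90 = 114°
−40° (analog 40° ↓): 114 − 40 = 74°

74°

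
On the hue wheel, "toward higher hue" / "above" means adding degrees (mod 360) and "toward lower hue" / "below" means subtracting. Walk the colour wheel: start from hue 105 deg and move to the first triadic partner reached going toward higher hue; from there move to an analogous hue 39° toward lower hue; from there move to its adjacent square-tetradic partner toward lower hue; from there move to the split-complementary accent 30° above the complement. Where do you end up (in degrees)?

+120° (triadic ↑): 105 + 120 = 225°
−39° (analog 39° ↓): 225 − 39 = 186°
−90° (square ↓): 186 − 90 = 96°
+210° (split-comp 30° ↑): 96 + 210 = 306°

306°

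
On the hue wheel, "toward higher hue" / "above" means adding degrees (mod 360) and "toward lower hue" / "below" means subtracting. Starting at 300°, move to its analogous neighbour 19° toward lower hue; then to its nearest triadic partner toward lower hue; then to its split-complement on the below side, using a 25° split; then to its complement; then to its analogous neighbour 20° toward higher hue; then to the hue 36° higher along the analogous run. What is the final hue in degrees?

300 − 19 = 281°   (analog 19° ↓)
281 − 120 = 161°   (triadic ↓)
161 + 155 = 316°   (split-comp 25° ↓)
316 + 180 = 496 → 496 − 360 = 136°   (complement)
136 + 20 = 156°   (analog 20° ↑)
156 + 36 = 192°   (analog 36° ↑)

192°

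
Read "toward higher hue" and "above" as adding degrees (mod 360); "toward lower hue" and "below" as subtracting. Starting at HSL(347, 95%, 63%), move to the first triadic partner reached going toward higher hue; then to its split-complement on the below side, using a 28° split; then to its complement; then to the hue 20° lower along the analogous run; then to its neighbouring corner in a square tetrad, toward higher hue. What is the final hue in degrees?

triadic ↑ +120°: 347 + 120 = 467 → 467 − 360 = 107°
split-comp 28° ↓ +152°: 107 + 152 = 259°
complement +180°: 259 + 180 = 439 → 439 − 360 = 79°
analog 20° ↓ −20°: 79 − 20 = 59°
square ↑ +90°: 59 + 90 = 149°

149°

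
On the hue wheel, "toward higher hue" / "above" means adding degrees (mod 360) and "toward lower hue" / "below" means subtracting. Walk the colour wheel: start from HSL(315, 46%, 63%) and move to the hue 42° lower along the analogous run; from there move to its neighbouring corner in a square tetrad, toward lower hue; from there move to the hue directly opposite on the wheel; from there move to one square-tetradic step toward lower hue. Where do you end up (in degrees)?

273°

−42° (analog 42° ↓): 315 − 42 = 273°
−90° (square ↓): 273 − 90 = 183°
+180° (complement): 183 + 180 = 363 → 363 − 360 = 3°
−90° (square ↓): 3 − 90 = -87 → -87 + 360 = 273°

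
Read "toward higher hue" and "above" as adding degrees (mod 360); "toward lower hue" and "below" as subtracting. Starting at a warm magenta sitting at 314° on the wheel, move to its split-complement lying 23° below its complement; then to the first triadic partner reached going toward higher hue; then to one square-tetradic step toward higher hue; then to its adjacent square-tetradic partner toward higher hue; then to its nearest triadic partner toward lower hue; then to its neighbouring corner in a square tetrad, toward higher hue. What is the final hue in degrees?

+157° (split-comp 23° ↓): 314 + 157 = 471 → 471 − 360 = 111°
+120° (triadic ↑): 111 + 120 = 231°
+90° (square ↑): 231 + 90 = 321°
+90° (square ↑): 321 + 90 = 411 → 411 − 360 = 51°
−120° (triadic ↓): 51 − 120 = -69 → -69 + 360 = 291°
+90° (square ↑): 291 + 90 = 381 → 381 − 360 = 21°

21°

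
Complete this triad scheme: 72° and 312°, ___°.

192°

A triad places three hues 120° apart.
The full set through 72° is {72°, 192°, 312°}.
Given {72°, 312°}, the missing hue is 192°.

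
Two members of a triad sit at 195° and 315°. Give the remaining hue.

A triad spaces three hues 120° apart.
The full set is {75°, 195°, 315°}.

75°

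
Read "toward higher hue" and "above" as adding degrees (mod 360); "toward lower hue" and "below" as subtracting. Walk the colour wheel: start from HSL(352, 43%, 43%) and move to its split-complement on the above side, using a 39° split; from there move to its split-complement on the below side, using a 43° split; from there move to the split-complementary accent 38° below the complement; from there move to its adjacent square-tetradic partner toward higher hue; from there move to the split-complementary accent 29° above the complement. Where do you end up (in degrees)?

69°

352 + 219 = 571 → 571 − 360 = 211°   (split-comp 39° ↑)
211 + 137 = 348°   (split-comp 43° ↓)
348 + 142 = 490 → 490 − 360 = 130°   (split-comp 38° ↓)
130 + 90 = 220°   (square ↑)
220 + 209 = 429 → 429 − 360 = 69°   (split-comp 29° ↑)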